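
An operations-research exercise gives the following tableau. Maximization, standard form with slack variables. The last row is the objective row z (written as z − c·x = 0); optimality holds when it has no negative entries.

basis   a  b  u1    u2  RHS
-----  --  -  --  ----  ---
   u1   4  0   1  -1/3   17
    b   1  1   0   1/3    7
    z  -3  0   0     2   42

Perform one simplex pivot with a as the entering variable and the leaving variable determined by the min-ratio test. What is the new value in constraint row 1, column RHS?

Ratio test on column a — row 1: 17/4 = 17/4; row 2: 7/1 = 7. Minimum is 17/4 at row 1 (u1 leaves); pivot element 4.
Divide row 1 by 4; eliminate column a from the other rows.
In the new row 1, the RHS entry is the old entry divided by the pivot: 17/4 = 17/4.

17/4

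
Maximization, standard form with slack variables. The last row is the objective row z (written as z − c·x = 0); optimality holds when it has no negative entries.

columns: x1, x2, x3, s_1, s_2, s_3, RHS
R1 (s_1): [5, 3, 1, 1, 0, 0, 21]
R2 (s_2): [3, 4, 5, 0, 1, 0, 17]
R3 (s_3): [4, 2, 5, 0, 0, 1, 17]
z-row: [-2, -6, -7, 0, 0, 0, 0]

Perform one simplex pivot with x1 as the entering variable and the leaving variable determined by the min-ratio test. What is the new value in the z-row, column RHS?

42/5

Ratio test on column x1 — row 1: 21/5 = 21/5; row 2: 17/3 = 17/3; row 3: 17/4 = 17/4. Minimum is 21/5 at row 1 (s_1 leaves); pivot element 5.
Divide row 1 by 5; eliminate column x1 from the other rows.
z-row update in column RHS: 0 − (-2)·(21/5) = 42/5.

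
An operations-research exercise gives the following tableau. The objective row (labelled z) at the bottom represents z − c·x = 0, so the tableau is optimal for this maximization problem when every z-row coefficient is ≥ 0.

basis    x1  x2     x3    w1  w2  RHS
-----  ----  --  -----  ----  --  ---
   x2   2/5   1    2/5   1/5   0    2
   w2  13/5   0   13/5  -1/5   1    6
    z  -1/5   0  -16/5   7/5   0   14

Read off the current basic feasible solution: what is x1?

x1 is not in the basis, so in the current basic feasible solution x1 = 0.

0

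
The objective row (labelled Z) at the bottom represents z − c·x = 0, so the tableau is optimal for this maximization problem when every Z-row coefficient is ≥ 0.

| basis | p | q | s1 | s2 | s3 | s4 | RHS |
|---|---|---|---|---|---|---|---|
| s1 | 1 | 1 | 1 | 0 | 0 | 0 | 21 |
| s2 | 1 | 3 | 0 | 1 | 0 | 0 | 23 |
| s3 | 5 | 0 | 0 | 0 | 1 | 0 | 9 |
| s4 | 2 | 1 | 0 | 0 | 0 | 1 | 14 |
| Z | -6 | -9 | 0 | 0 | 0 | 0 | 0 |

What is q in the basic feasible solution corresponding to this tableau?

0

q is not in the basis, so in the current basic feasible solution q = 0.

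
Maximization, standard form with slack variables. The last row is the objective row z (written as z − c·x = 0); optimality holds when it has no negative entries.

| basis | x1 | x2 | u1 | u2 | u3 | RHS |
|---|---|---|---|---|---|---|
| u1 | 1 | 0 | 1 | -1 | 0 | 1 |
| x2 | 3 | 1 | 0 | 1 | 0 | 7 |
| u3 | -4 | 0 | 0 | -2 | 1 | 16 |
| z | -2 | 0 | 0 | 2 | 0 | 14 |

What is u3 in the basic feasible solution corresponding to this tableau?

16

u3 is basic (row 3); its value is the RHS of that row, 16.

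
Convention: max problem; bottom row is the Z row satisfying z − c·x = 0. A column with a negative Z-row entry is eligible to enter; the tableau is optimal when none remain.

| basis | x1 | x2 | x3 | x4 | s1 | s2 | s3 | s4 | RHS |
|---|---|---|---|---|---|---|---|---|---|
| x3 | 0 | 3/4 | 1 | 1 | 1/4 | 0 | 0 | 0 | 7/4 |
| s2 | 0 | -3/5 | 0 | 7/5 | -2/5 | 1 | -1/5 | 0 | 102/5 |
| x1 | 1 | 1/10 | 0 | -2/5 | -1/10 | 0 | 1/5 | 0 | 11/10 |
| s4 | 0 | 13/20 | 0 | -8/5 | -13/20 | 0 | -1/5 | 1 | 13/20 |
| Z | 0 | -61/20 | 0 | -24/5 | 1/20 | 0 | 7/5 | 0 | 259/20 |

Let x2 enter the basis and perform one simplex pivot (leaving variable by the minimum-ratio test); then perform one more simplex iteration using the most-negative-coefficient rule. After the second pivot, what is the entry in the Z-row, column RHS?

Ratio test on column x2 — row 1: (7/4)/(3/4) = 7/3; row 2: entry -3/5 ≤ 0; row 3: (11/10)/(1/10) = 11; row 4: (13/20)/(13/20) = 1. Minimum is 1 at row 4 (s4 leaves); pivot element 13/20.
Divide row 4 by 13/20; eliminate column x2 from the other rows.
Second iteration: most negative Z-row entry is -160/13 in column x4, so x4 enters.
Ratio test on column x4 — row 1: 1/(37/13) = 13/37; row 2: entry -1/13 ≤ 0; row 3: entry -2/13 ≤ 0; row 4: entry -32/13 ≤ 0. Minimum is 13/37 at row 1 (x3 leaves); pivot element 37/13.
Divide row 1 by 37/13; eliminate column x4 from the other rows.
After both pivots, the entry at the Z-row, column RHS is 752/37.

752/37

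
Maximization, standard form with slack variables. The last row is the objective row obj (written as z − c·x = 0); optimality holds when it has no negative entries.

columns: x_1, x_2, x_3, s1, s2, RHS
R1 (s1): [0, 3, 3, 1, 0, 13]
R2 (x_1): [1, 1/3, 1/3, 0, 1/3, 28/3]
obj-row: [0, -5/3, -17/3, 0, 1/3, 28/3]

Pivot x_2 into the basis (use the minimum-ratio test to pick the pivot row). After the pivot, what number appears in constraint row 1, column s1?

1/3

Ratio test on column x_2 — row 1: 13/3 = 13/3; row 2: (28/3)/(1/3) = 28. Minimum is 13/3 at row 1 (s1 leaves); pivot element 3.
Divide row 1 by 3; eliminate column x_2 from the other rows.
In the new row 1, the s1 entry is the old entry divided by the pivot: 1/3 = 1/3.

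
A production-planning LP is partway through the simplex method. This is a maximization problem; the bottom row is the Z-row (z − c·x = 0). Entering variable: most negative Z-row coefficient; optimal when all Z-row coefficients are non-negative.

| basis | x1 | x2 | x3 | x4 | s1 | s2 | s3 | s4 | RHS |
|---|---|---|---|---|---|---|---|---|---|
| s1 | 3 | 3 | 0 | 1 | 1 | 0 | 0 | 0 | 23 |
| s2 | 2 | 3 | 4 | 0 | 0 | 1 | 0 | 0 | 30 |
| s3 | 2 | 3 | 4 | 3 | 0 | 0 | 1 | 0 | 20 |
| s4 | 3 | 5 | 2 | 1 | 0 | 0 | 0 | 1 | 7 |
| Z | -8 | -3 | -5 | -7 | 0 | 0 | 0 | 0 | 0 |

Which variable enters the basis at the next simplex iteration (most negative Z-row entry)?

Negative Z-row entries: x1: -8, x2: -3, x3: -5, x4: -7.
The most negative is -8 in column x1, so x1 enters.

x1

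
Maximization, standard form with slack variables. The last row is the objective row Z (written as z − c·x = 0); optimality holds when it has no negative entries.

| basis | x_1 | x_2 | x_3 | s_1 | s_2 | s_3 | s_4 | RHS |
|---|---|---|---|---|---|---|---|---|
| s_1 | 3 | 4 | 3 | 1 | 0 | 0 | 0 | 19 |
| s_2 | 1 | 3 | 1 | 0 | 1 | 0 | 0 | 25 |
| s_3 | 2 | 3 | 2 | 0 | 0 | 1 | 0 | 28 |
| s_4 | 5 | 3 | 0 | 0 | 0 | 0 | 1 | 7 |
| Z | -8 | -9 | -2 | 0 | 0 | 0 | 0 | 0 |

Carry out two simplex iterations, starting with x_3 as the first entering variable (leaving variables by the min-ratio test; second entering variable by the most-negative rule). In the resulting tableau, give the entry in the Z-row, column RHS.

247/9

Ratio test on column x_3 — row 1: 19/3 = 19/3; row 2: 25/1 = 25; row 3: 28/2 = 14; row 4: entry 0 ≤ 0. Minimum is 19/3 at row 1 (s_1 leaves); pivot element 3.
Divide row 1 by 3; eliminate column x_3 from the other rows.
Second iteration: most negative Z-row entry is -19/3 in column x_2, so x_2 enters.
Ratio test on column x_2 — row 1: (19/3)/(4/3) = 19/4; row 2: (56/3)/(5/3) = 56/5; row 3: (46/3)/(1/3) = 46; row 4: 7/3 = 7/3. Minimum is 7/3 at row 4 (s_4 leaves); pivot element 3.
Divide row 4 by 3; eliminate column x_2 from the other rows.
After both pivots, the entry at the Z-row, column RHS is 247/9.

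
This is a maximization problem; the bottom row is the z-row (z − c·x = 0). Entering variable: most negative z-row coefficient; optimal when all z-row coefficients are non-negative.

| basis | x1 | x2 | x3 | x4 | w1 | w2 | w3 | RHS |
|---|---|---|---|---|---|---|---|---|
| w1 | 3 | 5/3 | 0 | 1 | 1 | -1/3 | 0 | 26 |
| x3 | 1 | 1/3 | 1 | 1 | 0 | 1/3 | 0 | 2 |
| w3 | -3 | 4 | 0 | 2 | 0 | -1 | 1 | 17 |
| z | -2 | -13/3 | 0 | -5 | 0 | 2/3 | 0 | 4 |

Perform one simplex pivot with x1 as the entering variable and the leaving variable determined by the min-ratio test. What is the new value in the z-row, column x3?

Ratio test on column x1 — row 1: 26/3 = 26/3; row 2: 2/1 = 2; row 3: entry -3 ≤ 0. Minimum is 2 at row 2 (x3 leaves); pivot element 1.
Divide row 2 by 1; eliminate column x1 from the other rows.
z-row update in column x3: 0 − (-2)·1 = 2.

2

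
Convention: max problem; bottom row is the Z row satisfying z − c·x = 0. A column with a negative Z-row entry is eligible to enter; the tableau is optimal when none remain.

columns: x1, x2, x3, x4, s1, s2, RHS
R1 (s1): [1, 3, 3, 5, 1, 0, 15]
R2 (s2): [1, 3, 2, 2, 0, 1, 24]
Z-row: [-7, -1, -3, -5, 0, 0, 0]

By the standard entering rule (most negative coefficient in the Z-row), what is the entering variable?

Negative Z-row entries: x1: -7, x2: -1, x3: -3, x4: -5.
The most negative is -7 in column x1, so x1 enters.

x1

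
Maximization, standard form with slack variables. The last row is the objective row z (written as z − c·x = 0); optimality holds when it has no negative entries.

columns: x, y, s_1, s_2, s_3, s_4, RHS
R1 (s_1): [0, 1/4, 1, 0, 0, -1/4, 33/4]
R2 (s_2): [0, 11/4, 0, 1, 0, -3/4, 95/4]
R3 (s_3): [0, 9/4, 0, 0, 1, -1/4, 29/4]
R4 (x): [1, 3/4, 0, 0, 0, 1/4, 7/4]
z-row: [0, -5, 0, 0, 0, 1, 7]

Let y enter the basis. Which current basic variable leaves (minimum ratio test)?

Column y entries and ratios — s_1: (33/4)/(1/4) = 33; s_2: (95/4)/(11/4) = 95/11; s_3: (29/4)/(9/4) = 29/9; x: (7/4)/(3/4) = 7/3.
Smallest ratio is 7/3 in the row of x, so x leaves.

x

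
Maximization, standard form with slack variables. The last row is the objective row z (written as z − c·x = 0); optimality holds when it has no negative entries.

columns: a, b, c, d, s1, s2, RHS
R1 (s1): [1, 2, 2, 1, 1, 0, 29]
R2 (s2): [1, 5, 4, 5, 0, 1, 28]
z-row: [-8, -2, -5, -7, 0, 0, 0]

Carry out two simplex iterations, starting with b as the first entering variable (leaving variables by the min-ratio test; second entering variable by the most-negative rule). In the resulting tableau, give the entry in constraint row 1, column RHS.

1

Ratio test on column b — row 1: 29/2 = 29/2; row 2: 28/5 = 28/5. Minimum is 28/5 at row 2 (s2 leaves); pivot element 5.
Divide row 2 by 5; eliminate column b from the other rows.
Second iteration: most negative z-row entry is -38/5 in column a, so a enters.
Ratio test on column a — row 1: (89/5)/(3/5) = 89/3; row 2: (28/5)/(1/5) = 28. Minimum is 28 at row 2 (b leaves); pivot element 1/5.
Divide row 2 by 1/5; eliminate column a from the other rows.
After both pivots, the entry at constraint row 1, column RHS is 1.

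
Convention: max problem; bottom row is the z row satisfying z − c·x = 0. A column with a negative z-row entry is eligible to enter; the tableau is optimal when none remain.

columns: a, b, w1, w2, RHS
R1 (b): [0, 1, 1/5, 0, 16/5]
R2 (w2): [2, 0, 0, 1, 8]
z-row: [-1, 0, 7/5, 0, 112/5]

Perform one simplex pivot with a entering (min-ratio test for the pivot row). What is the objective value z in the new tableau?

Ratio test on column a — row 1: entry 0 ≤ 0; row 2: 8/2 = 4. Minimum is 4 at row 2 (w2 leaves); pivot element 2.
Pivot on row 2; the z-row RHS becomes 112/5 − (-1)·4 = 132/5.

132/5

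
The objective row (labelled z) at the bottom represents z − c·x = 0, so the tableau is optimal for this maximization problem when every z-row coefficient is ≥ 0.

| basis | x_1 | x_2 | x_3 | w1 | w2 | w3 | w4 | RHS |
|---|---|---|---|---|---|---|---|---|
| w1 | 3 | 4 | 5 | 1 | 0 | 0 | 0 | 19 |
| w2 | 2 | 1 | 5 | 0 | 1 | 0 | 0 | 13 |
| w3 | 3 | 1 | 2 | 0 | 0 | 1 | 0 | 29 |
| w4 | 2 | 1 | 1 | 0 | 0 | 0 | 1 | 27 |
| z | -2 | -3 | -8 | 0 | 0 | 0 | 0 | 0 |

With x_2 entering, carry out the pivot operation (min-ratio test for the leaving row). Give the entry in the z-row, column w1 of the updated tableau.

Ratio test on column x_2 — row 1: 19/4 = 19/4; row 2: 13/1 = 13; row 3: 29/1 = 29; row 4: 27/1 = 27. Minimum is 19/4 at row 1 (w1 leaves); pivot element 4.
Divide row 1 by 4; eliminate column x_2 from the other rows.
z-row update in column w1: 0 − (-3)·(1/4) = 3/4.

3/4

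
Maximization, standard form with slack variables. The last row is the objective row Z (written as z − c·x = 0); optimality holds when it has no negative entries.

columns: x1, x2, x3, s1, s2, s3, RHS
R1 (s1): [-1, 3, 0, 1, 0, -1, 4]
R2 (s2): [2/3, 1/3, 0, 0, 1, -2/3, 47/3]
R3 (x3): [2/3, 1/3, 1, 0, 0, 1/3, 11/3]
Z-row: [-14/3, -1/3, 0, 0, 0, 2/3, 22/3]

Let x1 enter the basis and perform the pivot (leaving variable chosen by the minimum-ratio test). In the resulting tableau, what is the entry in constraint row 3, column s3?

1/2

Ratio test on column x1 — row 1: entry -1 ≤ 0; row 2: (47/3)/(2/3) = 47/2; row 3: (11/3)/(2/3) = 11/2. Minimum is 11/2 at row 3 (x3 leaves); pivot element 2/3.
Divide row 3 by 2/3; eliminate column x1 from the other rows.
In the new row 3, the s3 entry is the old entry divided by the pivot: (1/3)/(2/3) = 1/2.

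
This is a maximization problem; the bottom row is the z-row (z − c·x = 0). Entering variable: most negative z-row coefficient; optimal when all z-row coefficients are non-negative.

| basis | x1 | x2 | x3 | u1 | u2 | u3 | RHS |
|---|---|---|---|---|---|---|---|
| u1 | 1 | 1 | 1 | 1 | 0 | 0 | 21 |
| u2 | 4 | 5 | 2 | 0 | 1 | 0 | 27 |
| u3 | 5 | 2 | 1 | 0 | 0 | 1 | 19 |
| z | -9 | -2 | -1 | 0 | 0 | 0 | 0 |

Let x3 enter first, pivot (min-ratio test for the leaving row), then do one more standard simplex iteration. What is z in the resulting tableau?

79/3

Ratio test on column x3 — row 1: 21/1 = 21; row 2: 27/2 = 27/2; row 3: 19/1 = 19. Minimum is 27/2 at row 2 (u2 leaves); pivot element 2.
Pivot on row 2; the z-row RHS becomes 0 − (-1)·(27/2) = 27/2.
Next entering variable (most negative z-row entry -7): x1.
Ratio test on column x1 — row 1: entry -1 ≤ 0; row 2: (27/2)/2 = 27/4; row 3: (11/2)/3 = 11/6. Minimum is 11/6 at row 3 (u3 leaves); pivot element 3.
After the second pivot the z-row RHS is 27/2 − (-7)·(11/6) = 79/3.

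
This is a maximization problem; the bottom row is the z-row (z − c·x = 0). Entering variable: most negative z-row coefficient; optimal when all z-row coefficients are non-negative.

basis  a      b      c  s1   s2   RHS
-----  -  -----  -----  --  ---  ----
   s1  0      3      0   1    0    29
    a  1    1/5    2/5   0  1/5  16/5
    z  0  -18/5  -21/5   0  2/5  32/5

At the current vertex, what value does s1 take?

29

s1 is basic (row 1); its value is the RHS of that row, 29.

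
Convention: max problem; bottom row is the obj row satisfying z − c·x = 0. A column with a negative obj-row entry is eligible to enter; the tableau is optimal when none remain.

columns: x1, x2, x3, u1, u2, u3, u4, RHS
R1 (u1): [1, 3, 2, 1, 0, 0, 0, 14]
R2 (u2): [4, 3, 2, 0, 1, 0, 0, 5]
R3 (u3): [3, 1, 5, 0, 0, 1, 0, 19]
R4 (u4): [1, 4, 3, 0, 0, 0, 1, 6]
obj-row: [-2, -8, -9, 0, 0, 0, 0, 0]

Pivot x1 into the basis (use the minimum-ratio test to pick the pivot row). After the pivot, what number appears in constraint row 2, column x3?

1/2

Ratio test on column x1 — row 1: 14/1 = 14; row 2: 5/4 = 5/4; row 3: 19/3 = 19/3; row 4: 6/1 = 6. Minimum is 5/4 at row 2 (u2 leaves); pivot element 4.
Divide row 2 by 4; eliminate column x1 from the other rows.
In the new row 2, the x3 entry is the old entry divided by the pivot: 2/4 = 1/2.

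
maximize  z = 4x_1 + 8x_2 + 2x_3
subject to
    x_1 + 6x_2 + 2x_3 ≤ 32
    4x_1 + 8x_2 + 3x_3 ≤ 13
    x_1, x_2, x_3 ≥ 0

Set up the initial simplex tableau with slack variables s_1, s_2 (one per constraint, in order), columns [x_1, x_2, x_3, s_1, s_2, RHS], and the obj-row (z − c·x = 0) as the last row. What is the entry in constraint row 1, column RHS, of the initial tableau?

32

The RHS of constraint 1 is b_1 = 32.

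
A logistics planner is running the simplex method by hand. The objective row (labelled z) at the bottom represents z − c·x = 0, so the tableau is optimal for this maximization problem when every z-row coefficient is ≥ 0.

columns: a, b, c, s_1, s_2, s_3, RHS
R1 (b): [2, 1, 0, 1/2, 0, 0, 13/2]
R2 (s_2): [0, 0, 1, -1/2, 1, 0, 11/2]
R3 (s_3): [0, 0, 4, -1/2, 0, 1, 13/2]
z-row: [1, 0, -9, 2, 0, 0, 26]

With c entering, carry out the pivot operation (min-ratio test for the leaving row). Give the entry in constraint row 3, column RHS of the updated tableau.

13/8

Ratio test on column c — row 1: entry 0 ≤ 0; row 2: (11/2)/1 = 11/2; row 3: (13/2)/4 = 13/8. Minimum is 13/8 at row 3 (s_3 leaves); pivot element 4.
Divide row 3 by 4; eliminate column c from the other rows.
In the new row 3, the RHS entry is the old entry divided by the pivot: (13/2)/4 = 13/8.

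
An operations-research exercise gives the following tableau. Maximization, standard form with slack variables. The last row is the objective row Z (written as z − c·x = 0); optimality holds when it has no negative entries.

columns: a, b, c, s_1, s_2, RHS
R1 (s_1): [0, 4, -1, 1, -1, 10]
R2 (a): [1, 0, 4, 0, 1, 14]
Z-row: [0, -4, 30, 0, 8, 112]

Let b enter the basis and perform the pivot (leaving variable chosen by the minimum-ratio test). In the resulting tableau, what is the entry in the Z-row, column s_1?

Ratio test on column b — row 1: 10/4 = 5/2; row 2: entry 0 ≤ 0. Minimum is 5/2 at row 1 (s_1 leaves); pivot element 4.
Divide row 1 by 4; eliminate column b from the other rows.
Z-row update in column s_1: 0 − (-4)·(1/4) = 1.

1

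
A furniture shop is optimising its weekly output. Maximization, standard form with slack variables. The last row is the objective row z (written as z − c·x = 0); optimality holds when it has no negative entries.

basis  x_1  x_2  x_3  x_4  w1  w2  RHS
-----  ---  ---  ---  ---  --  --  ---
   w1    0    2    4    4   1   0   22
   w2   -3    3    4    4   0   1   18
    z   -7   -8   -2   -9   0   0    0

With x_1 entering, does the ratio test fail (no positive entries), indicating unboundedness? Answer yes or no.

yes

Every constraint-row entry in column x_1 is ≤ 0, so increasing x_1 is unbounded.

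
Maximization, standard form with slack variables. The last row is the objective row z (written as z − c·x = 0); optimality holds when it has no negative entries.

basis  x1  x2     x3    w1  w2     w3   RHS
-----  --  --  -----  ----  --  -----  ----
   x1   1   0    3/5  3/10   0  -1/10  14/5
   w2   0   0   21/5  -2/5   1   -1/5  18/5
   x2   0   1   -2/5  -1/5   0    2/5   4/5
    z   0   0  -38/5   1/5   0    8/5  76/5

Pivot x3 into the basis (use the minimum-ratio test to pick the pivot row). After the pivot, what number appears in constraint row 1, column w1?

5/14

Ratio test on column x3 — row 1: (14/5)/(3/5) = 14/3; row 2: (18/5)/(21/5) = 6/7; row 3: entry -2/5 ≤ 0. Minimum is 6/7 at row 2 (w2 leaves); pivot element 21/5.
Divide row 2 by 21/5; eliminate column x3 from the other rows.
Row 1 update in column w1: 3/10 − (3/5)·(-2/21) = 5/14.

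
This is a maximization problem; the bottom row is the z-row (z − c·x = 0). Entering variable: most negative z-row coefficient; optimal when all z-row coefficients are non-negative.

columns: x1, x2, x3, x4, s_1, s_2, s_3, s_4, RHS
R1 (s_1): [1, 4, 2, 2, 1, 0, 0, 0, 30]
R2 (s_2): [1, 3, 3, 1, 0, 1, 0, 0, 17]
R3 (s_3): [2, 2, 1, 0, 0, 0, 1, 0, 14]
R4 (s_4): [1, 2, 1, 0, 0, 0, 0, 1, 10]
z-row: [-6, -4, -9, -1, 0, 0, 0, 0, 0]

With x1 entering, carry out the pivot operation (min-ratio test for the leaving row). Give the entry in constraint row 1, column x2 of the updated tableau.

Ratio test on column x1 — row 1: 30/1 = 30; row 2: 17/1 = 17; row 3: 14/2 = 7; row 4: 10/1 = 10. Minimum is 7 at row 3 (s_3 leaves); pivot element 2.
Divide row 3 by 2; eliminate column x1 from the other rows.
Row 1 update in column x2: 4 − 1·1 = 3.

3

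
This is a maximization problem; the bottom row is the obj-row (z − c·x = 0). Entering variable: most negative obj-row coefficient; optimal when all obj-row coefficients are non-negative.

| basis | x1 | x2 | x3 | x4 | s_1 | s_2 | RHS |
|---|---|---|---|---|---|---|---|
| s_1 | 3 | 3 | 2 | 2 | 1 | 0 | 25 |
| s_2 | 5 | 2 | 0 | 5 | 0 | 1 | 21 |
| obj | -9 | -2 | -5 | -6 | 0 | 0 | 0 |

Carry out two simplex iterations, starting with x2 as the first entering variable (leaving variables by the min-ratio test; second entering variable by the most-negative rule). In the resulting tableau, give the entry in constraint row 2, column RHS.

Ratio test on column x2 — row 1: 25/3 = 25/3; row 2: 21/2 = 21/2. Minimum is 25/3 at row 1 (s_1 leaves); pivot element 3.
Divide row 1 by 3; eliminate column x2 from the other rows.
Second iteration: most negative obj-row entry is -7 in column x1, so x1 enters.
Ratio test on column x1 — row 1: (25/3)/1 = 25/3; row 2: (13/3)/3 = 13/9. Minimum is 13/9 at row 2 (s_2 leaves); pivot element 3.
Divide row 2 by 3; eliminate column x1 from the other rows.
After both pivots, the entry at constraint row 2, column RHS is 13/9.

13/9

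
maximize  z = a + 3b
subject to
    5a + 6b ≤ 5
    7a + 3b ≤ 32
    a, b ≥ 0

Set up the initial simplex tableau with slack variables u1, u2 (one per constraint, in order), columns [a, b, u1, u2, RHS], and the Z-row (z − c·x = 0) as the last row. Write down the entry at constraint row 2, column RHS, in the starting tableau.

The RHS of constraint 2 is b_2 = 32.

32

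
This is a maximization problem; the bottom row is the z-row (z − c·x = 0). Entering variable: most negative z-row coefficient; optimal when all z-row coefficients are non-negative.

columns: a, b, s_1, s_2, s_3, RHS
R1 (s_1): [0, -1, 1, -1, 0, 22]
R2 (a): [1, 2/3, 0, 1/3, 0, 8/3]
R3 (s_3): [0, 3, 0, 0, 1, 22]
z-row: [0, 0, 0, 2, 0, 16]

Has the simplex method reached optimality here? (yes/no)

Every z-row coefficient is ≥ 0, so the tableau is optimal.

yes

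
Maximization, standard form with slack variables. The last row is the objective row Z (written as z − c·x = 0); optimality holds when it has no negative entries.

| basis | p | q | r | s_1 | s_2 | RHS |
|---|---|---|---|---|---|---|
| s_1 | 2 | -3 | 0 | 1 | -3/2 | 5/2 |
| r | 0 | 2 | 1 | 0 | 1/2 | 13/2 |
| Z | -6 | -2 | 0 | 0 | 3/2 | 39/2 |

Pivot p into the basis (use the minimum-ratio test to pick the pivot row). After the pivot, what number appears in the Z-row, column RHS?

Ratio test on column p — row 1: (5/2)/2 = 5/4; row 2: entry 0 ≤ 0. Minimum is 5/4 at row 1 (s_1 leaves); pivot element 2.
Divide row 1 by 2; eliminate column p from the other rows.
Z-row update in column RHS: 39/2 − (-6)·(5/4) = 27.

27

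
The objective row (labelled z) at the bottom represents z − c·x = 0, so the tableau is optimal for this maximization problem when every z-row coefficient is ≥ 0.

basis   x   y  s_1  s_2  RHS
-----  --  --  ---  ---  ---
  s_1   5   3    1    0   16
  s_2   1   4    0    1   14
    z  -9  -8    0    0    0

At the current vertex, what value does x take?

0

x is not in the basis, so in the current basic feasible solution x = 0.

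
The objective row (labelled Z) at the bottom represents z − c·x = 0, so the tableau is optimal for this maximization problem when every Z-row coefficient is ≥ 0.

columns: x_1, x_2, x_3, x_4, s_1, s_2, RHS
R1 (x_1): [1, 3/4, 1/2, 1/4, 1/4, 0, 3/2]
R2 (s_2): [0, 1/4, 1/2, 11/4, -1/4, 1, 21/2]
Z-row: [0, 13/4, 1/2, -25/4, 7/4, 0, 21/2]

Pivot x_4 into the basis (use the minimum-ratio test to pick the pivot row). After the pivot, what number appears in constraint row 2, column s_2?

4/11

Ratio test on column x_4 — row 1: (3/2)/(1/4) = 6; row 2: (21/2)/(11/4) = 42/11. Minimum is 42/11 at row 2 (s_2 leaves); pivot element 11/4.
Divide row 2 by 11/4; eliminate column x_4 from the other rows.
In the new row 2, the s_2 entry is the old entry divided by the pivot: 1/(11/4) = 4/11.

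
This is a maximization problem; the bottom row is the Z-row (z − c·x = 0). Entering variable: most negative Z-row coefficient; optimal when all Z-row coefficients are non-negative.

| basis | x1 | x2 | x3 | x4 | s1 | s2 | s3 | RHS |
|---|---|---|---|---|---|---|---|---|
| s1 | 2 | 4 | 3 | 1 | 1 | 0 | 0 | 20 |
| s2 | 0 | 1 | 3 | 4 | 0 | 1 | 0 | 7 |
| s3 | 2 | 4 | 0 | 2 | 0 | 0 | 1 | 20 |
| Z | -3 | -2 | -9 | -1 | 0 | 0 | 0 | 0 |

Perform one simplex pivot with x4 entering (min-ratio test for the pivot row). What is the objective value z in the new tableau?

7/4

Ratio test on column x4 — row 1: 20/1 = 20; row 2: 7/4 = 7/4; row 3: 20/2 = 10. Minimum is 7/4 at row 2 (s2 leaves); pivot element 4.
Pivot on row 2; the Z-row RHS becomes 0 − (-1)·(7/4) = 7/4.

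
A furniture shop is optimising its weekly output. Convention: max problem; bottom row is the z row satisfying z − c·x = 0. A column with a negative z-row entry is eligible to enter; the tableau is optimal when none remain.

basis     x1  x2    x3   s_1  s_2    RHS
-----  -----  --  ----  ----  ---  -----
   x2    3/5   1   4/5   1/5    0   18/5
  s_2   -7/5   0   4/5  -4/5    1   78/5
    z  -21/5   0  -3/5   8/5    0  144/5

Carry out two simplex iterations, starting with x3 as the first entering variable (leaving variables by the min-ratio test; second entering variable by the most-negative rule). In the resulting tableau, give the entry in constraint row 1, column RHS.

Ratio test on column x3 — row 1: (18/5)/(4/5) = 9/2; row 2: (78/5)/(4/5) = 39/2. Minimum is 9/2 at row 1 (x2 leaves); pivot element 4/5.
Divide row 1 by 4/5; eliminate column x3 from the other rows.
Second iteration: most negative z-row entry is -15/4 in column x1, so x1 enters.
Ratio test on column x1 — row 1: (9/2)/(3/4) = 6; row 2: entry -2 ≤ 0. Minimum is 6 at row 1 (x3 leaves); pivot element 3/4.
Divide row 1 by 3/4; eliminate column x1 from the other rows.
After both pivots, the entry at constraint row 1, column RHS is 6.

6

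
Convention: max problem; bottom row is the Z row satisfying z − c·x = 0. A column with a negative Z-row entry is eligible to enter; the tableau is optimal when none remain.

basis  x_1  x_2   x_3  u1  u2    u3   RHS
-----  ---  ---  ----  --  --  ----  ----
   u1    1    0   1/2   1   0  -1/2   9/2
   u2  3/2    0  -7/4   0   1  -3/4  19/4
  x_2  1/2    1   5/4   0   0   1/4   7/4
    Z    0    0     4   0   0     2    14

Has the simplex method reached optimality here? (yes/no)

Every Z-row coefficient is ≥ 0, so the tableau is optimal.

yes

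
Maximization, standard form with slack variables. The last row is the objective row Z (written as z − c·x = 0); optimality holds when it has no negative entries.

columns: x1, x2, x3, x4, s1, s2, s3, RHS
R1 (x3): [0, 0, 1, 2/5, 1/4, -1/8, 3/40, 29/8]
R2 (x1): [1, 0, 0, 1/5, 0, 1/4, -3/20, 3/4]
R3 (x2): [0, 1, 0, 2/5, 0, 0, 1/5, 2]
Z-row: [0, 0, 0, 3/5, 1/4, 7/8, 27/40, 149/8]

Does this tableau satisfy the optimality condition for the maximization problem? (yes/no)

Every Z-row coefficient is ≥ 0, so the tableau is optimal.

yes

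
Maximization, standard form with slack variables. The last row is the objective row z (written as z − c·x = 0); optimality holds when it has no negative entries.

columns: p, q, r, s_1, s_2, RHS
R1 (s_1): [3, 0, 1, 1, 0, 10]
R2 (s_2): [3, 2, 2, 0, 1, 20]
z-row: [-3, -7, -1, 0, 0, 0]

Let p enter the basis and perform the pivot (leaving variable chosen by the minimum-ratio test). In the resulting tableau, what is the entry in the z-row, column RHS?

Ratio test on column p — row 1: 10/3 = 10/3; row 2: 20/3 = 20/3. Minimum is 10/3 at row 1 (s_1 leaves); pivot element 3.
Divide row 1 by 3; eliminate column p from the other rows.
z-row update in column RHS: 0 − (-3)·(10/3) = 10.

10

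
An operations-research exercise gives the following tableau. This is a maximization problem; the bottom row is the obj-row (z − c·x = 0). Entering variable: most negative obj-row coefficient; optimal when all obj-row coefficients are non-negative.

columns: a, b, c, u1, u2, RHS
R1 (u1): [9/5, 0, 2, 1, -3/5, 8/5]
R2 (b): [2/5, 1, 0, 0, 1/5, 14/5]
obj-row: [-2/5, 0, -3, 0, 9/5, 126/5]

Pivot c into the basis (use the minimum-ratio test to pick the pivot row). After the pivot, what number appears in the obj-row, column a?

Ratio test on column c — row 1: (8/5)/2 = 4/5; row 2: entry 0 ≤ 0. Minimum is 4/5 at row 1 (u1 leaves); pivot element 2.
Divide row 1 by 2; eliminate column c from the other rows.
obj-row update in column a: -2/5 − (-3)·(9/10) = 23/10.

23/10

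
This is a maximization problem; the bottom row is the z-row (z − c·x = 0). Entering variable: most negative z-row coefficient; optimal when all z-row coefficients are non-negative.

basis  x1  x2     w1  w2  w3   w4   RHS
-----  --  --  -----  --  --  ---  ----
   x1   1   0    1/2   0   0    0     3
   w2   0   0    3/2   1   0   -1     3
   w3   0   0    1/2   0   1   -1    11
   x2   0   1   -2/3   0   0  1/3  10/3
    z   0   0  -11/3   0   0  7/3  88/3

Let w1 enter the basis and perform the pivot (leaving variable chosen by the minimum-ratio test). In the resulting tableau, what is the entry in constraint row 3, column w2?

Ratio test on column w1 — row 1: 3/(1/2) = 6; row 2: 3/(3/2) = 2; row 3: 11/(1/2) = 22; row 4: entry -2/3 ≤ 0. Minimum is 2 at row 2 (w2 leaves); pivot element 3/2.
Divide row 2 by 3/2; eliminate column w1 from the other rows.
Row 3 update in column w2: 0 − (1/2)·(2/3) = -1/3.

-1/3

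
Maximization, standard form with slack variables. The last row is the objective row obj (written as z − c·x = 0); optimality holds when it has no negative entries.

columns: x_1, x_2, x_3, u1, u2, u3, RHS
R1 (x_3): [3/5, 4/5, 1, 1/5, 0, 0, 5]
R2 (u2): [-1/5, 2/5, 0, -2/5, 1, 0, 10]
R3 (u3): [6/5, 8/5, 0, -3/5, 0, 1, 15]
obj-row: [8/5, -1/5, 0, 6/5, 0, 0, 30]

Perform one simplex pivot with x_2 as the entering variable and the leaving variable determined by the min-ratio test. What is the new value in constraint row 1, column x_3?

Ratio test on column x_2 — row 1: 5/(4/5) = 25/4; row 2: 10/(2/5) = 25; row 3: 15/(8/5) = 75/8. Minimum is 25/4 at row 1 (x_3 leaves); pivot element 4/5.
Divide row 1 by 4/5; eliminate column x_2 from the other rows.
In the new row 1, the x_3 entry is the old entry divided by the pivot: 1/(4/5) = 5/4.

5/4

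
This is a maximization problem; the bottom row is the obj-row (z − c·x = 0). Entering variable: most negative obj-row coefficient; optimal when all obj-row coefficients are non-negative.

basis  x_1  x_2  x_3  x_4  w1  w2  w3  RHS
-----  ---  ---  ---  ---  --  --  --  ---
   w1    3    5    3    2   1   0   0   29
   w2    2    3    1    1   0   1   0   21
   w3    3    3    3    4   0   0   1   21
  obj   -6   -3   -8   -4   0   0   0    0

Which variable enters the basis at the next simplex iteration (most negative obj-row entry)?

Negative obj-row entries: x_1: -6, x_2: -3, x_3: -8, x_4: -4.
The most negative is -8 in column x_3, so x_3 enters.

x_3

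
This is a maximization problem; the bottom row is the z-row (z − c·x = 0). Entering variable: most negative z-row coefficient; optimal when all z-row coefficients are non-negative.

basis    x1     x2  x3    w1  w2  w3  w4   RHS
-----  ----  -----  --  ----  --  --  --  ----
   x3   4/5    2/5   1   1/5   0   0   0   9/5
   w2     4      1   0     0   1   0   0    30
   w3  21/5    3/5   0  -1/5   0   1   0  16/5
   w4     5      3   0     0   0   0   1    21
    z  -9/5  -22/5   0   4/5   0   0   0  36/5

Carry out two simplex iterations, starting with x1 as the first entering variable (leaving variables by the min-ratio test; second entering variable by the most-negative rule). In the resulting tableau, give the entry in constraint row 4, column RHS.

23/3

Ratio test on column x1 — row 1: (9/5)/(4/5) = 9/4; row 2: 30/4 = 15/2; row 3: (16/5)/(21/5) = 16/21; row 4: 21/5 = 21/5. Minimum is 16/21 at row 3 (w3 leaves); pivot element 21/5.
Divide row 3 by 21/5; eliminate column x1 from the other rows.
Second iteration: most negative z-row entry is -29/7 in column x2, so x2 enters.
Ratio test on column x2 — row 1: (25/21)/(2/7) = 25/6; row 2: (566/21)/(3/7) = 566/9; row 3: (16/21)/(1/7) = 16/3; row 4: (361/21)/(16/7) = 361/48. Minimum is 25/6 at row 1 (x3 leaves); pivot element 2/7.
Divide row 1 by 2/7; eliminate column x2 from the other rows.
After both pivots, the entry at constraint row 4, column RHS is 23/3.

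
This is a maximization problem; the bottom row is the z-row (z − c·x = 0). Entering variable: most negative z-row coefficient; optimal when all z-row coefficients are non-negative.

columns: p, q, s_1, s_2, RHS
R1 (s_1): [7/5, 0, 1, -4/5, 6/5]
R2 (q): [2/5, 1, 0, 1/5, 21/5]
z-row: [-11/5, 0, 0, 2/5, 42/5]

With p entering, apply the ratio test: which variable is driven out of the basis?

Column p entries and ratios — s_1: (6/5)/(7/5) = 6/7; q: (21/5)/(2/5) = 21/2.
Smallest ratio is 6/7 in the row of s_1, so s_1 leaves.

s_1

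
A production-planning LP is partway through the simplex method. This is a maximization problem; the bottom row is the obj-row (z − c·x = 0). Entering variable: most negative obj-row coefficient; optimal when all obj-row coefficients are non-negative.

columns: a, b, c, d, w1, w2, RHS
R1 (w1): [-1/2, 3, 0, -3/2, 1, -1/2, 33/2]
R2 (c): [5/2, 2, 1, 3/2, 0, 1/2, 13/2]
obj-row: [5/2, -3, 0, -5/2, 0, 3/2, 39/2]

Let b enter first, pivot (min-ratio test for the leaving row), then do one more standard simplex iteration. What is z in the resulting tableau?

Ratio test on column b — row 1: (33/2)/3 = 11/2; row 2: (13/2)/2 = 13/4. Minimum is 13/4 at row 2 (c leaves); pivot element 2.
Pivot on row 2; the obj-row RHS becomes 39/2 − (-3)·(13/4) = 117/4.
Next entering variable (most negative obj-row entry -1/4): d.
Ratio test on column d — row 1: entry -15/4 ≤ 0; row 2: (13/4)/(3/4) = 13/3. Minimum is 13/3 at row 2 (b leaves); pivot element 3/4.
After the second pivot the obj-row RHS is 117/4 − (-1/4)·(13/3) = 91/3.

91/3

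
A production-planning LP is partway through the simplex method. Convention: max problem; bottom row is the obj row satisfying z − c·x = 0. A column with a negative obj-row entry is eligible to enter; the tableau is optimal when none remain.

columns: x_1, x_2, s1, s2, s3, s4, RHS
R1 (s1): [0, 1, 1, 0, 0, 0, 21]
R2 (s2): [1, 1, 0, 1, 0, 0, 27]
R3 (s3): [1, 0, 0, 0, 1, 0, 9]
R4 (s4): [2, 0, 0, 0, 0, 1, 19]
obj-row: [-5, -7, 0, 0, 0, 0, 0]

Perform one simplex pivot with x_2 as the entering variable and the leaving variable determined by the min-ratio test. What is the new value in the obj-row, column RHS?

Ratio test on column x_2 — row 1: 21/1 = 21; row 2: 27/1 = 27; row 3: entry 0 ≤ 0; row 4: entry 0 ≤ 0. Minimum is 21 at row 1 (s1 leaves); pivot element 1.
Divide row 1 by 1; eliminate column x_2 from the other rows.
obj-row update in column RHS: 0 − (-7)·21 = 147.

147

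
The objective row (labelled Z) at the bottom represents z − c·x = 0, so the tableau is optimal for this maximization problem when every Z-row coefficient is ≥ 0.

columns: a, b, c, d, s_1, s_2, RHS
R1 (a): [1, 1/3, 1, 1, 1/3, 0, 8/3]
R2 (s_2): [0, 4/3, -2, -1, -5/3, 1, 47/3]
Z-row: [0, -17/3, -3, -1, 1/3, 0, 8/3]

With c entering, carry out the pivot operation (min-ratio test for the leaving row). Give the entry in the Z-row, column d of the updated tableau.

2

Ratio test on column c — row 1: (8/3)/1 = 8/3; row 2: entry -2 ≤ 0. Minimum is 8/3 at row 1 (a leaves); pivot element 1.
Divide row 1 by 1; eliminate column c from the other rows.
Z-row update in column d: -1 − (-3)·1 = 2.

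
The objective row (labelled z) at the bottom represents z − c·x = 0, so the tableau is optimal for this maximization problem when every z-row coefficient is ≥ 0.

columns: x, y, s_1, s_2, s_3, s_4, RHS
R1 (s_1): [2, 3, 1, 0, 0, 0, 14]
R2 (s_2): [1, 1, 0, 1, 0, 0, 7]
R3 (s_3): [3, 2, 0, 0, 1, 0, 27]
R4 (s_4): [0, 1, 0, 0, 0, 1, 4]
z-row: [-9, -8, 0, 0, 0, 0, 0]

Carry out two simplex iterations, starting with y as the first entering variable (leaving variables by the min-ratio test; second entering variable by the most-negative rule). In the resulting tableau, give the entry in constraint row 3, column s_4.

5/2

Ratio test on column y — row 1: 14/3 = 14/3; row 2: 7/1 = 7; row 3: 27/2 = 27/2; row 4: 4/1 = 4. Minimum is 4 at row 4 (s_4 leaves); pivot element 1.
Divide row 4 by 1; eliminate column y from the other rows.
Second iteration: most negative z-row entry is -9 in column x, so x enters.
Ratio test on column x — row 1: 2/2 = 1; row 2: 3/1 = 3; row 3: 19/3 = 19/3; row 4: entry 0 ≤ 0. Minimum is 1 at row 1 (s_1 leaves); pivot element 2.
Divide row 1 by 2; eliminate column x from the other rows.
After both pivots, the entry at constraint row 3, column s_4 is 5/2.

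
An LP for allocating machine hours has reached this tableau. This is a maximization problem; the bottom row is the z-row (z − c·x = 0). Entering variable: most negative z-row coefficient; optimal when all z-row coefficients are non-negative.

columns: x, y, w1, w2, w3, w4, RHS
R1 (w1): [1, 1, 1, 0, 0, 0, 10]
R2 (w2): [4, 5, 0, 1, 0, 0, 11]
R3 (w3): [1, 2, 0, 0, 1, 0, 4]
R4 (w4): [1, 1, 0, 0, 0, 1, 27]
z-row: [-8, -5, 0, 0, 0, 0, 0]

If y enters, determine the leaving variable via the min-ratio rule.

Column y entries and ratios — w1: 10/1 = 10; w2: 11/5 = 11/5; w3: 4/2 = 2; w4: 27/1 = 27.
Smallest ratio is 2 in the row of w3, so w3 leaves.

w3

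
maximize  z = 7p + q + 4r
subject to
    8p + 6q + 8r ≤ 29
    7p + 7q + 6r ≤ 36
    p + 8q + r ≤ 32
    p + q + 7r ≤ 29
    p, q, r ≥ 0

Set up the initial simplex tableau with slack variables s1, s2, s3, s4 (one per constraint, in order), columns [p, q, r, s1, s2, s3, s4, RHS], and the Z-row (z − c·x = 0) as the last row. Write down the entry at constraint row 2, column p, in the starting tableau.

Constraint 2 has coefficient 7 on p.

7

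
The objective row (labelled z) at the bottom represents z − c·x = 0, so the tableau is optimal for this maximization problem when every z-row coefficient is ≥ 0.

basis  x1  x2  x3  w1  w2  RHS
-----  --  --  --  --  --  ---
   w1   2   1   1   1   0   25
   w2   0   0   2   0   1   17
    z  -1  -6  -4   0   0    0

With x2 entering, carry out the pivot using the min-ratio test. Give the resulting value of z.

Ratio test on column x2 — row 1: 25/1 = 25; row 2: entry 0 ≤ 0. Minimum is 25 at row 1 (w1 leaves); pivot element 1.
Pivot on row 1; the z-row RHS becomes 0 − (-6)·25 = 150.

150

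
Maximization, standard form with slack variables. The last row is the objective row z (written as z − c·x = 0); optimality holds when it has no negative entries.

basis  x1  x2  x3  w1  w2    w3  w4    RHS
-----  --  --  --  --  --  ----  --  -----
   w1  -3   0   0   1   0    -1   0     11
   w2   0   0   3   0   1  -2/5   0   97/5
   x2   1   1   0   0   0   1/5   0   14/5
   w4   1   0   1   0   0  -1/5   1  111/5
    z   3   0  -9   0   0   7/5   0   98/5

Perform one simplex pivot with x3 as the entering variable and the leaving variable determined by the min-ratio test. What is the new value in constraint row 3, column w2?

0

Ratio test on column x3 — row 1: entry 0 ≤ 0; row 2: (97/5)/3 = 97/15; row 3: entry 0 ≤ 0; row 4: (111/5)/1 = 111/5. Minimum is 97/15 at row 2 (w2 leaves); pivot element 3.
Divide row 2 by 3; eliminate column x3 from the other rows.
Row 3 update in column w2: 0 − 0·(1/3) = 0.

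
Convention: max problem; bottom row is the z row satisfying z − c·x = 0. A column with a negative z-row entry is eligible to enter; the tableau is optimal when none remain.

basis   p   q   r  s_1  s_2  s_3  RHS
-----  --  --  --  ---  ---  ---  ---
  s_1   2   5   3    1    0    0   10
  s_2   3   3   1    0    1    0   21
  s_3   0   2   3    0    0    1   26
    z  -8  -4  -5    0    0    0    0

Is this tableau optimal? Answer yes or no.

The z-row has a negative entry -8 in column p, so it is not optimal.

no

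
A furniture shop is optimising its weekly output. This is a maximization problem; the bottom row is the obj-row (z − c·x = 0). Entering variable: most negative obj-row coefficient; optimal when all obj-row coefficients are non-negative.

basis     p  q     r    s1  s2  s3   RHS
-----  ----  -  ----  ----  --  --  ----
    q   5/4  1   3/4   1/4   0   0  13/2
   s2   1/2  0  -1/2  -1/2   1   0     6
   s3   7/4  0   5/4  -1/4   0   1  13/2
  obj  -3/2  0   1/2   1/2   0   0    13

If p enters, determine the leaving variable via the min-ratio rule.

s3

Column p entries and ratios — q: (13/2)/(5/4) = 26/5; s2: 6/(1/2) = 12; s3: (13/2)/(7/4) = 26/7.
Smallest ratio is 26/7 in the row of s3, so s3 leaves.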